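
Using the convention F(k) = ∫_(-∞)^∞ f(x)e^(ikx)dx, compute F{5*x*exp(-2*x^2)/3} 5*sqrt(2)*I*sqrt(pi)*k*exp(-k^2/8)/24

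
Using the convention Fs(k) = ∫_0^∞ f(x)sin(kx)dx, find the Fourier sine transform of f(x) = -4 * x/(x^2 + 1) -2 * pi * exp(-k)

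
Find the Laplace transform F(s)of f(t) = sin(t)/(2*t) atan(1/s)/2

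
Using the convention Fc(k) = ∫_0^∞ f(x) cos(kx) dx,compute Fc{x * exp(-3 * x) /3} (9 - k^2) /(3 * (k^2 + 9) ^2) 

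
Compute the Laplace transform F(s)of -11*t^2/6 -11/(3*s^3)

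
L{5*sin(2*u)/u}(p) 5*atan(2/p)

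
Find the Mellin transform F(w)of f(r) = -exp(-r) -gamma(w)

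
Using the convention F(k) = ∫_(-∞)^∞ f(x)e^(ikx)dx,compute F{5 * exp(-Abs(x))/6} 5/(3 * (k^2+1))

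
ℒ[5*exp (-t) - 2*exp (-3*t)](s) 5/ (s + 1) - 2/ (s + 3) 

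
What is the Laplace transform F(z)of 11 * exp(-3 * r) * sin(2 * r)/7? 22/(7 * ((z + 3)^2 + 4))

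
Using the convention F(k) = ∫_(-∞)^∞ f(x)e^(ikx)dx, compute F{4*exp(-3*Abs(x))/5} 24/(5*(k^2 + 9))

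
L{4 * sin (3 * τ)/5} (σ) 12/ (5 * (σ^2 + 9))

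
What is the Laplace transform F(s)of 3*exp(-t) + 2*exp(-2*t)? 2/(s + 2) + 3/(s + 1)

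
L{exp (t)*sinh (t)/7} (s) 1/ (7*s*(s - 2))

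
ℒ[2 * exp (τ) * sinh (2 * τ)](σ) 4/ ( (σ - 1)^2 - 4)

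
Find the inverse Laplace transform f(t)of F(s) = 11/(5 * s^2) 11 * t/5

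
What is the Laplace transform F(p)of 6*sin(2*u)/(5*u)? 6*atan(2/p)/5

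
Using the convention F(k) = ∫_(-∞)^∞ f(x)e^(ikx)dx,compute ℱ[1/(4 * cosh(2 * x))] pi/(8 * cosh(pi * k/4))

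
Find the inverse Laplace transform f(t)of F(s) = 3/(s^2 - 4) 3*sinh(2*t)/2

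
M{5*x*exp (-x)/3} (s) 5*gamma (s + 1)/3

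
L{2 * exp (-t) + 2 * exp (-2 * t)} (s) 2/ (s + 1) + 2/ (s + 2)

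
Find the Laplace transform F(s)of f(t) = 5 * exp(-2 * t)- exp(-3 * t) 5/(s+2) - 1/(s+3)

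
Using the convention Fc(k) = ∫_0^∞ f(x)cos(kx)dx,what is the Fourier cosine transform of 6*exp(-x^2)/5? 3*sqrt(pi)*exp(-k^2/4)/5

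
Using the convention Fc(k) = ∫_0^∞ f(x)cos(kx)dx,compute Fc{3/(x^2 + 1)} 3 * pi * exp(-k)/2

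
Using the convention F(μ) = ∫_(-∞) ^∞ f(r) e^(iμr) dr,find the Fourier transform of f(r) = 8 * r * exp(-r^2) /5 4 * I * sqrt(pi) * μ * exp(-μ^2/4) /5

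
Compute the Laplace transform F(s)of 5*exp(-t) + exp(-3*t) 1/(s + 3) + 5/(s + 1)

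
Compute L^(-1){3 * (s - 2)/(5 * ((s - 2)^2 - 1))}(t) 3 * exp(2 * t) * cosh(t)/5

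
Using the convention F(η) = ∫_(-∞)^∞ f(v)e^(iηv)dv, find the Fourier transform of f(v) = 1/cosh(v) pi/cosh(pi*η/2)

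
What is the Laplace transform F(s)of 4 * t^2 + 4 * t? 4/s^2 + 8/s^3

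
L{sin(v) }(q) 1/(q^2 + 1) 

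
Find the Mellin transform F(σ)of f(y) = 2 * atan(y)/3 -pi * sec(pi * σ/2)/(3 * σ)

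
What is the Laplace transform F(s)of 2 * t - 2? 2/s^2 - 2/s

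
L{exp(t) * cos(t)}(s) (s - 1)/((s - 1)^2 + 1)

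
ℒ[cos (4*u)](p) p/ (p^2 + 16)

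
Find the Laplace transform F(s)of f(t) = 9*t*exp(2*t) 9/(s - 2)^2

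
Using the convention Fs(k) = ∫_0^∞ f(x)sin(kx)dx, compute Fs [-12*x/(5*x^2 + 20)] -6*pi*exp(-2*k)/5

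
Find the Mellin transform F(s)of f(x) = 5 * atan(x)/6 -5 * pi * sec(pi * s/2)/(12 * s)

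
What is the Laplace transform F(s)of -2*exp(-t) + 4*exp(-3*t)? 4/(s + 3) - 2/(s + 1)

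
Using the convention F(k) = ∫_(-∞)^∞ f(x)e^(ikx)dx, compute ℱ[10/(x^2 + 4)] 5 * pi * exp(-2 * Abs(k))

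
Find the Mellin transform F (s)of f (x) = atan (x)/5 -pi * sec (pi * s/2)/ (10 * s)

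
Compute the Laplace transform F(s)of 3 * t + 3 3/s^2 + 3/s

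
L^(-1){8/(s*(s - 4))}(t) 4*exp(2*t)*sinh(2*t)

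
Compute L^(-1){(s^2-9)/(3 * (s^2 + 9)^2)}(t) t * cos(3 * t)/3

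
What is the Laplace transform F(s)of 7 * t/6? 7/(6 * s^2)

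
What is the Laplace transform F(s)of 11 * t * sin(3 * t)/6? 11 * s/(s^2 + 9)^2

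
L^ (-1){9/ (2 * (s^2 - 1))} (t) 9 * sinh (t)/2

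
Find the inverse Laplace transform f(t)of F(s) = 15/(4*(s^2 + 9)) 5*sin(3*t)/4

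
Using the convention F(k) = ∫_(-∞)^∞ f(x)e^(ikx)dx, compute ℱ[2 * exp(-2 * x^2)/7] sqrt(2) * sqrt(pi) * exp(-k^2/8)/7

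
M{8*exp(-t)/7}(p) 8*gamma(p)/7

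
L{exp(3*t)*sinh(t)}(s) 1/((s - 3)^2 - 1)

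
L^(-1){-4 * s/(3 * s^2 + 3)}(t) -4 * cos(t)/3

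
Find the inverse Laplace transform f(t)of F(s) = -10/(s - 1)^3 -5 * t^2 * exp(t)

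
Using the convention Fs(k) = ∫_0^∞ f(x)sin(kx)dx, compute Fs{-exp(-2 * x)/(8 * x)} -atan(k/2)/8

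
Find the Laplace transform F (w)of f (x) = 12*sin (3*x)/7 36/ (7*(w^2 + 9))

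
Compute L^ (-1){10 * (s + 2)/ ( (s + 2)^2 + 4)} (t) 10 * exp (-2 * t) * cos (2 * t)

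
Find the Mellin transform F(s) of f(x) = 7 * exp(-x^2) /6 7 * gamma(s/2) /12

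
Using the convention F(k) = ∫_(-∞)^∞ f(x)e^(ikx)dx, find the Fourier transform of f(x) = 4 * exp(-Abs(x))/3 8/(3 * (k^2 + 1))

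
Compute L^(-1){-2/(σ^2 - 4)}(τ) -sinh(2*τ)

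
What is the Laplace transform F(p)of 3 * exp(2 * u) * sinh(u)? 3/((p - 2)^2 - 1)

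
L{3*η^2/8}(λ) 3/(4*λ^3)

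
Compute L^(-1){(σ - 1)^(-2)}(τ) τ * exp(τ)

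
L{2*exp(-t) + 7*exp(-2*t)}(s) 7/(s + 2) + 2/(s + 1)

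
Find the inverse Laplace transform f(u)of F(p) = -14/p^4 -7*u^3/3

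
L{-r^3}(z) -6/z^4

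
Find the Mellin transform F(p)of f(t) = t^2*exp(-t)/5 gamma(p + 2)/5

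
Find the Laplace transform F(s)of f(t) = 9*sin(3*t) 27/(s^2+9)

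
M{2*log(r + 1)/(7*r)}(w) -2*pi*csc(pi*w)/(7*w - 7)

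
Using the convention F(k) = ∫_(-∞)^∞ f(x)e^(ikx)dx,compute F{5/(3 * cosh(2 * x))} 5 * pi/(6 * cosh(pi * k/4))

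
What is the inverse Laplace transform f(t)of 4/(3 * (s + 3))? 4 * exp(-3 * t)/3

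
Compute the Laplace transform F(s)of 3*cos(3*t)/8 3*s/(8*(s^2 + 9))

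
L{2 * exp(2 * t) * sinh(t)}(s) 2/((s - 2)^2 - 1)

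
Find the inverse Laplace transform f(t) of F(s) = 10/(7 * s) 10/7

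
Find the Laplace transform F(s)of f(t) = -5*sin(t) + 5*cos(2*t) 5*s/(s^2 + 4) - 5/(s^2 + 1)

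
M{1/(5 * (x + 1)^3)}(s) pi * (s - 2) * (s - 1)/(10 * sin(pi * s))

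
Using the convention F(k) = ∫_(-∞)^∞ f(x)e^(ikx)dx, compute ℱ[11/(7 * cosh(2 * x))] 11 * pi/(14 * cosh(pi * k/4))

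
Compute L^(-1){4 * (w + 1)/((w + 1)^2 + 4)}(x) 4 * exp(-x) * cos(2 * x)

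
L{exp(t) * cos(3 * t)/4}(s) (s - 1)/(4 * ((s - 1)^2 + 9))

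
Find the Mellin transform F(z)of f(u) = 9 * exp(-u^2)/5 9 * gamma(z/2)/10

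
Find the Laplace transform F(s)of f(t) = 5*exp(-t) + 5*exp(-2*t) 5/(s + 1) + 5/(s + 2)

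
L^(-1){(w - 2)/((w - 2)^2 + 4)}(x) exp(2 * x) * cos(2 * x)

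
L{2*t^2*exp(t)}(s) 4/(s - 1)^3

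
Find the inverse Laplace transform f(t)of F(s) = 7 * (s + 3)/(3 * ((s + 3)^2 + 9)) 7 * exp(-3 * t) * cos(3 * t)/3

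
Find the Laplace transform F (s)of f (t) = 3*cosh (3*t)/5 3*s/ (5*(s^2 - 9))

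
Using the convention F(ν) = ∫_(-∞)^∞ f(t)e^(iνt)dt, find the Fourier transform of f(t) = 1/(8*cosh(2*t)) pi/(16*cosh(pi*ν/4))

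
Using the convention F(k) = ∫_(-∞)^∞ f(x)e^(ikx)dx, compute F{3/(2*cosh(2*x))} 3*pi/(4*cosh(pi*k/4))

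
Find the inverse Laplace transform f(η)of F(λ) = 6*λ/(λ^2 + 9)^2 η*sin(3*η)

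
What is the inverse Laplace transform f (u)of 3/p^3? 3 * u^2/2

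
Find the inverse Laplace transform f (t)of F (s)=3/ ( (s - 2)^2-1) 3*exp (2*t)*sinh (t)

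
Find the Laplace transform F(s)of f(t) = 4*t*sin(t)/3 8*s/(3*(s^2 + 1)^2)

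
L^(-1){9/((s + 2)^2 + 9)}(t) 3*exp(-2*t)*sin(3*t)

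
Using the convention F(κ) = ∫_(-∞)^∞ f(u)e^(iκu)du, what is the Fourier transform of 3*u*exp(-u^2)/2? 3*I*sqrt(pi)*κ*exp(-κ^2/4)/4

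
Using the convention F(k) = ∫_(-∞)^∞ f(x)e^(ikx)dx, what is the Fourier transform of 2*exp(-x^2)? 2*sqrt(pi)*exp(-k^2/4)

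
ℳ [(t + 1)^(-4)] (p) gamma(p) * gamma(4 - p)/6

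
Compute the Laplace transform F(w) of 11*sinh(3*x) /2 33/(2*(w^2 - 9) ) 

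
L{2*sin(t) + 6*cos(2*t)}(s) 6*s/(s^2 + 4) + 2/(s^2 + 1)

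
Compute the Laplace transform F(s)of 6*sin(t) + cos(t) 6/(s^2 + 1) + s/(s^2 + 1)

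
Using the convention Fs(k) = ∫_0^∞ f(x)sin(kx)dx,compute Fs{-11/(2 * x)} -11 * pi/4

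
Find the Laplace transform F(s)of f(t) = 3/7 3/(7*s)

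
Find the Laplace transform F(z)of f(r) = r z^(-2)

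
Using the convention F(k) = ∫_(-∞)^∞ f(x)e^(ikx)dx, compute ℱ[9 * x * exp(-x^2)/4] 9 * I * sqrt(pi) * k * exp(-k^2/4)/8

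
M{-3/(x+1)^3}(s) -3 * pi * (s - 2) * (s - 1)/(2 * sin(pi * s))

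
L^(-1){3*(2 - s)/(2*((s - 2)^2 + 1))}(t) -3*exp(2*t)*cos(t)/2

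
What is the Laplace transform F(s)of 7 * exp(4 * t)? 7/(s - 4)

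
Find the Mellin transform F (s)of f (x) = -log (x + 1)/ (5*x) pi*csc (pi*s)/ (5*(s - 1))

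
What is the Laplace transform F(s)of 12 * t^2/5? 24/(5 * s^3)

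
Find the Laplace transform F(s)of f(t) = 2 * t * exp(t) 2/(s - 1)^2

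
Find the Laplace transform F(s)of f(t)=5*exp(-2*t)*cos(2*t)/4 5*(s + 2)/(4*((s + 2)^2 + 4))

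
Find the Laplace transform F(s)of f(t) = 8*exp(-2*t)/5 8/(5*(s + 2))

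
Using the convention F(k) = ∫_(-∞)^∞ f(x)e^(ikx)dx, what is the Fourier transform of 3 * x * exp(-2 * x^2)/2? 3 * sqrt(2) * I * sqrt(pi) * k * exp(-k^2/8)/16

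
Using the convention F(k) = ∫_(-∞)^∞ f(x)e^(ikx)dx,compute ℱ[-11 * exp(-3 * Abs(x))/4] -33/(2 * k^2 + 18)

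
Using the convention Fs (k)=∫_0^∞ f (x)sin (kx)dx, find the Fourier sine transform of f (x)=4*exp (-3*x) 4*k/ (k^2 + 9)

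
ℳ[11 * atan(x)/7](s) -11 * pi * sec(pi * s/2)/(14 * s)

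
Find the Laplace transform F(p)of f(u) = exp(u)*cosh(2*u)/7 (p - 1)/(7*((p - 1)^2 - 4))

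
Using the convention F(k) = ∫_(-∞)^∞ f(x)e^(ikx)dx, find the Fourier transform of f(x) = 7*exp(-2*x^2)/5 7*sqrt(2)*sqrt(pi)*exp(-k^2/8)/10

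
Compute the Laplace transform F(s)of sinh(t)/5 1/(5 * (s^2 - 1))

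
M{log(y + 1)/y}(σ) -pi * csc(pi * σ)/(σ - 1)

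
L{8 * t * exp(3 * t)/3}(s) 8/(3 * (s - 3)^2)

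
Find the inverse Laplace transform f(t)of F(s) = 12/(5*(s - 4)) 12*exp(4*t)/5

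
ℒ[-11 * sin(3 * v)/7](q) -33/(7 * q^2 + 63)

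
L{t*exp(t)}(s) (s - 1)^(-2)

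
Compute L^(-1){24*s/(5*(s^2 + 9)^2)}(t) 4*t*sin(3*t)/5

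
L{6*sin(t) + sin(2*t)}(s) 6/(s^2 + 1) + 2/(s^2 + 4)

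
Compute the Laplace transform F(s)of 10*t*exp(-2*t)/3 10/(3*(s + 2)^2)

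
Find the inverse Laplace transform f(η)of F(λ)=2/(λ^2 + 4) sin(2 * η)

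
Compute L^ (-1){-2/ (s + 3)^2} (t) -2*t*exp (-3*t)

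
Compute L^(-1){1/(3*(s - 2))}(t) exp(2*t)/3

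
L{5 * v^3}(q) 30/q^4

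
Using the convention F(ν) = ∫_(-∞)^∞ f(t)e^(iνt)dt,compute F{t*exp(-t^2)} I*sqrt(pi)*ν*exp(-ν^2/4)/2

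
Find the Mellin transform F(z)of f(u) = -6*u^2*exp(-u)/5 -6*gamma(z + 2)/5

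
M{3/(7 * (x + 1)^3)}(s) 3 * pi * (s - 2) * (s - 1)/(14 * sin(pi * s))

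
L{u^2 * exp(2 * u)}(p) 2/(p - 2)^3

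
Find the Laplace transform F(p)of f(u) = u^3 6/p^4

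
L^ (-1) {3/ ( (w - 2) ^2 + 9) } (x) exp (2 * x) * sin (3 * x) 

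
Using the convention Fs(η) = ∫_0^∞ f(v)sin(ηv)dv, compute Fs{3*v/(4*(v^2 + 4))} 3*pi*exp(-2*η)/8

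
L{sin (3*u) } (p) 3/ (p^2 + 9) 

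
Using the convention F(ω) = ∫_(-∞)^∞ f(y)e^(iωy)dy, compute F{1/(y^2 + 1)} pi*exp(-Abs(ω))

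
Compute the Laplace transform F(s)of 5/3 5/(3 * s)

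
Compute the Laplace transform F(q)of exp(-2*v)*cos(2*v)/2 (q + 2)/(2*((q + 2)^2 + 4))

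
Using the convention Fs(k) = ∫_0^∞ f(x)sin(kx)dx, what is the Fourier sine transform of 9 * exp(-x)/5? 9 * k/(5 * (k^2 + 1))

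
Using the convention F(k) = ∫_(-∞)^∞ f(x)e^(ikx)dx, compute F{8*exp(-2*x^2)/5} 4*sqrt(2)*sqrt(pi)*exp(-k^2/8)/5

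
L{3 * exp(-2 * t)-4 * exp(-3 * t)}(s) 3/(s + 2)-4/(s + 3)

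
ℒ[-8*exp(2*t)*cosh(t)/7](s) 8*(2 - s)/(7*((s - 2)^2 - 1))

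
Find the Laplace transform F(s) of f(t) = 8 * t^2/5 16/(5 * s^3) 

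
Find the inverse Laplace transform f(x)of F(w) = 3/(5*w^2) 3*x/5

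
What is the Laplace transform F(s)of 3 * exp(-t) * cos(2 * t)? 3 * (s + 1)/((s + 1)^2 + 4)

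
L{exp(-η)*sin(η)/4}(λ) 1/(4*((λ + 1)^2 + 1))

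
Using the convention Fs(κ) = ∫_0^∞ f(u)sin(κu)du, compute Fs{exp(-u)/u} atan(κ)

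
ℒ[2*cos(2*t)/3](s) 2*s/(3*(s^2 + 4))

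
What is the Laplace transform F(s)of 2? 2/s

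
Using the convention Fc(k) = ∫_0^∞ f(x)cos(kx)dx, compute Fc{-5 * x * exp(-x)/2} 5 * (k^2 - 1)/(2 * (k^2 + 1)^2)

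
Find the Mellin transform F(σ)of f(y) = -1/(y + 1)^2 pi*(σ - 1)/sin(pi*σ)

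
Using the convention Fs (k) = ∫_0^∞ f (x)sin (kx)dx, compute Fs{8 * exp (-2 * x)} 8 * k/ (k^2 + 4)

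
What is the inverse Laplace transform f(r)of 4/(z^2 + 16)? sin(4*r)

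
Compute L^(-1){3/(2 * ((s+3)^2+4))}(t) 3 * exp(-3 * t) * sin(2 * t)/4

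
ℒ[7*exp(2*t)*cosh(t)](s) 7*(s - 2)/((s - 2)^2 - 1)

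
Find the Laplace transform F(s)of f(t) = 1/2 1/(2*s)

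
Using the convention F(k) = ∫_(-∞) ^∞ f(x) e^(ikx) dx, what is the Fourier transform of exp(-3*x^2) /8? sqrt(3)*sqrt(pi)*exp(-k^2/12) /24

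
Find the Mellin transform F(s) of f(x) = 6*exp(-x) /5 6*gamma(s) /5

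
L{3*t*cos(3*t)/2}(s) 3*(s^2 - 9)/(2*(s^2 + 9)^2)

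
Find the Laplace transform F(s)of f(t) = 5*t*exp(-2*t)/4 5/(4*(s + 2)^2)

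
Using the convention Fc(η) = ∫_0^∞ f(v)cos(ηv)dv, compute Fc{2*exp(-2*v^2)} sqrt(2)*sqrt(pi)*exp(-η^2/8)/2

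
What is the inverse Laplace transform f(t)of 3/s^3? 3 * t^2/2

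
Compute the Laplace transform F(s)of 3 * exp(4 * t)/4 3/(4 * (s - 4))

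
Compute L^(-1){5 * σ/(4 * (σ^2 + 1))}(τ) 5 * cos(τ)/4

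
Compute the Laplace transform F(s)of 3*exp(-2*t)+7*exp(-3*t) 7/(s+3)+3/(s+2)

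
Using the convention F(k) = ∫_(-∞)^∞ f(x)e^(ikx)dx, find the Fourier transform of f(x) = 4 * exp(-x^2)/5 4 * sqrt(pi) * exp(-k^2/4)/5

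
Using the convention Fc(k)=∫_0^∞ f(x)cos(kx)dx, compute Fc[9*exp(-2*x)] 18/(k^2 + 4)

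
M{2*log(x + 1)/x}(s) -2*pi*csc(pi*s)/(s - 1)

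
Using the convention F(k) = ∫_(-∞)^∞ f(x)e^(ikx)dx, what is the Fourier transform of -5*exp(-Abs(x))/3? -10/(3*k^2 + 3)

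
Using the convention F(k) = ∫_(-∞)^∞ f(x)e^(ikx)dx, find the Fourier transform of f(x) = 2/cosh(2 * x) pi/cosh(pi * k/4)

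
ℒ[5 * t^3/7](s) 30/ (7 * s^4)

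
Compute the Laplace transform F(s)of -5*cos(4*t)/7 -5*s/(7*s^2 + 112)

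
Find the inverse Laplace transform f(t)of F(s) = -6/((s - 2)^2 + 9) -2 * exp(2 * t) * sin(3 * t)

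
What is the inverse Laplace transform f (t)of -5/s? -5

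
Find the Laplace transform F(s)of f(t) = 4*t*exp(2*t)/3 4/(3*(s - 2)^2)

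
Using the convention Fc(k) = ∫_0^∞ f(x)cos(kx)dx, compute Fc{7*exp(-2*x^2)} 7*sqrt(2)*sqrt(pi)*exp(-k^2/8)/4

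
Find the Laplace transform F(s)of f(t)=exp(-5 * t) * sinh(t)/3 1/(3 * ((s + 5)^2 - 1))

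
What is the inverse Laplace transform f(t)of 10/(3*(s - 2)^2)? 10*t*exp(2*t)/3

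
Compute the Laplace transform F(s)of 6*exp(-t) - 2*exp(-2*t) 6/(s+1) - 2/(s+2)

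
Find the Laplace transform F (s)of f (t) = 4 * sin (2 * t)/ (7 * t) 4 * atan (2/s)/7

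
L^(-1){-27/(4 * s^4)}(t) -9 * t^3/8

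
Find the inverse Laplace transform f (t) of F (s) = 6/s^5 t^4/4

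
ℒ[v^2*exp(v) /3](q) 2/(3*(q - 1) ^3) 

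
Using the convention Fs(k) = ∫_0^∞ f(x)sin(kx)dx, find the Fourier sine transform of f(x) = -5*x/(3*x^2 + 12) -5*pi*exp(-2*k)/6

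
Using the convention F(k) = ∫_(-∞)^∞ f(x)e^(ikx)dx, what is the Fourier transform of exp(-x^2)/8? sqrt(pi)*exp(-k^2/4)/8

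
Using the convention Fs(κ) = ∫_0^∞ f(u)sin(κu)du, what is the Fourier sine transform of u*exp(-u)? 2*κ/(κ^2 + 1)^2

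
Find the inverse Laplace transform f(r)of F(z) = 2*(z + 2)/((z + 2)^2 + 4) 2*exp(-2*r)*cos(2*r)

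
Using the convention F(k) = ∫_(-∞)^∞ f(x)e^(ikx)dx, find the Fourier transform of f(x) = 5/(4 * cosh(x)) 5 * pi/(4 * cosh(pi * k/2))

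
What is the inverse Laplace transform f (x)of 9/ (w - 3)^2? 9*x*exp (3*x)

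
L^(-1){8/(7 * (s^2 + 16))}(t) 2 * sin(4 * t)/7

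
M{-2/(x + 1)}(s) -2 * pi * csc(pi * s)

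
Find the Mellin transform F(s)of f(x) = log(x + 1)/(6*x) -pi*csc(pi*s)/(6*s - 6)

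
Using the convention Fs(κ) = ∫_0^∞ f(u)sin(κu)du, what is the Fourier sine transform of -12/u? -6 * pi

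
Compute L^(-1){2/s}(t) 2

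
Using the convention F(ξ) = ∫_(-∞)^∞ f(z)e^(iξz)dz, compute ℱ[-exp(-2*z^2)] -sqrt(2)*sqrt(pi)*exp(-ξ^2/8)/2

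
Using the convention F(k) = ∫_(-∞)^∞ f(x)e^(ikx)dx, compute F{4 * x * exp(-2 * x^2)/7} sqrt(2) * I * sqrt(pi) * k * exp(-k^2/8)/14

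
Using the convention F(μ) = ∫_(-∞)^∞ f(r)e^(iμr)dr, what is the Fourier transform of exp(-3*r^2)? sqrt(3)*sqrt(pi)*exp(-μ^2/12)/3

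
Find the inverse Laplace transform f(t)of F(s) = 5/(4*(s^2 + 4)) 5*sin(2*t)/8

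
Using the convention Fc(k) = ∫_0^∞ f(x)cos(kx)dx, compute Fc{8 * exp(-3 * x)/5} 24/(5 * (k^2 + 9))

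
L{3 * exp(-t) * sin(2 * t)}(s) 6/((s + 1)^2 + 4)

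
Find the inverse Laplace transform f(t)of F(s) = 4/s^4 2 * t^3/3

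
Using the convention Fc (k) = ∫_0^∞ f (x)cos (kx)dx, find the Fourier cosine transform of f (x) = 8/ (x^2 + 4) 2*pi*exp (-2*k)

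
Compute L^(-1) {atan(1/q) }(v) sin(v) /v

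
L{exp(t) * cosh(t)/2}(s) (s - 1)/(2 * s * (s - 2))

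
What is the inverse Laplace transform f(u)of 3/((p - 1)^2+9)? exp(u) * sin(3 * u)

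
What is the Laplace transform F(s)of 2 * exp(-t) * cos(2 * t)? 2 * (s + 1)/((s + 1)^2 + 4)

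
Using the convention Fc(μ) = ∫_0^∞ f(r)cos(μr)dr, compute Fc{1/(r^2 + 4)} pi*exp(-2*μ)/4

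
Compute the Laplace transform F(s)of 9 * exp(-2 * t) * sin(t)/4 9/(4 * ((s + 2)^2 + 1))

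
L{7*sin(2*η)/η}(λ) 7*atan(2/λ)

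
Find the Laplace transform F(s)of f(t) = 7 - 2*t 7/s - 2/s^2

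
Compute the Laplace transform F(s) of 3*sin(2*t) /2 3/(s^2 + 4) 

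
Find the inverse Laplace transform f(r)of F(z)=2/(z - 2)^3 r^2 * exp(2 * r)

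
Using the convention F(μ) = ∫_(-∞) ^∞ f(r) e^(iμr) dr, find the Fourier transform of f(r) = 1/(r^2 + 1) pi*exp(-Abs(μ) ) 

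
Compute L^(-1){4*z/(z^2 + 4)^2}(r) r*sin(2*r)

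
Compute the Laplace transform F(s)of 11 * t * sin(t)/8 11 * s/(4 * (s^2 + 1)^2)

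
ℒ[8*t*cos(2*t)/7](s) 8*(s^2 - 4)/(7*(s^2+4)^2)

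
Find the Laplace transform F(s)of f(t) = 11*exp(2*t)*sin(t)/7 11/(7*((s - 2)^2 + 1))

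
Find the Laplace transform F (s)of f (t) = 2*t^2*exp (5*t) 4/ (s - 5)^3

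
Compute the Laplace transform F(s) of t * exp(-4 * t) (s + 4) ^(-2) 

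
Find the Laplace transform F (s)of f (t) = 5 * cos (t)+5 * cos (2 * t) 5 * s/ (s^2+1)+5 * s/ (s^2+4)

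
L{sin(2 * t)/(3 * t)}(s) atan(2/s)/3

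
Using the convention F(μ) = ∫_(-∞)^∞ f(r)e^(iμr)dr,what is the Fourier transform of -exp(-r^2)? -sqrt(pi) * exp(-μ^2/4)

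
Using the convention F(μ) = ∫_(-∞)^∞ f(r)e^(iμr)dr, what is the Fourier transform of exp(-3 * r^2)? sqrt(3) * sqrt(pi) * exp(-μ^2/12)/3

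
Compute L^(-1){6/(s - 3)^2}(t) 6 * t * exp(3 * t)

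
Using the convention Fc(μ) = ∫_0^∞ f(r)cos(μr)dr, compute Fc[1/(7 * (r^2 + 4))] pi * exp(-2 * μ)/28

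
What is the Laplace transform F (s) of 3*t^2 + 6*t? 6/s^2 + 6/s^3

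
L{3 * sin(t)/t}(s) 3 * atan(1/s)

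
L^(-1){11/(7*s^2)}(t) 11*t/7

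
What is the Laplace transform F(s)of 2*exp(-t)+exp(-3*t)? 2/(s+1)+1/(s+3)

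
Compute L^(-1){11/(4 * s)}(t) 11/4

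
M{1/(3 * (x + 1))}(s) pi * csc(pi * s)/3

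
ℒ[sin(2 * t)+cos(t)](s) s/(s^2+1)+2/(s^2+4)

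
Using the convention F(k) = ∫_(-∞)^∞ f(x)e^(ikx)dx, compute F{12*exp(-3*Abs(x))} 72/(k^2 + 9)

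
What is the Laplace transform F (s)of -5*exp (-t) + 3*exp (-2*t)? 3/ (s + 2) - 5/ (s + 1)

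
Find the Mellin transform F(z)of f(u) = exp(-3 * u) gamma(z)/3^z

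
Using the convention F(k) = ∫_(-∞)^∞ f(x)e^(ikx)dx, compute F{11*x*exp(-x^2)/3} 11*I*sqrt(pi)*k*exp(-k^2/4)/6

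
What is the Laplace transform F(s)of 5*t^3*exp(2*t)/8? 15/(4*(s - 2)^4)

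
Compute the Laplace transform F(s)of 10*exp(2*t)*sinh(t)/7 10/(7*((s - 2)^2-1))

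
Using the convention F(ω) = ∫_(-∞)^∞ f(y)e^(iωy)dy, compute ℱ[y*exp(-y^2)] I*sqrt(pi)*ω*exp(-ω^2/4)/2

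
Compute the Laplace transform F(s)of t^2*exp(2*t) 2/(s - 2)^3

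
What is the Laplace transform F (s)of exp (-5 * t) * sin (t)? 1/ ( (s+5)^2+1)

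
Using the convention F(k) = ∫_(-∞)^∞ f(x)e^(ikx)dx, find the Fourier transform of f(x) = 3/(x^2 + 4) 3 * pi * exp(-2 * Abs(k))/2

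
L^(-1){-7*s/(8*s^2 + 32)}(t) -7*cos(2*t)/8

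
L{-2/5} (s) -2/ (5*s)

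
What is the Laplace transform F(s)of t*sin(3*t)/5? 6*s/(5*(s^2 + 9)^2)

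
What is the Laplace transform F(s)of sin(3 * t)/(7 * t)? atan(3/s)/7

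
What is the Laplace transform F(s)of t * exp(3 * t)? (s - 3)^(-2)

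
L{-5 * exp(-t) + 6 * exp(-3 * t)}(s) 6/(s + 3) - 5/(s + 1)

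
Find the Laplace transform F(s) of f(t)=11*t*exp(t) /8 11/(8*(s - 1) ^2) 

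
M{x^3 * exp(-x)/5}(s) gamma(s + 3)/5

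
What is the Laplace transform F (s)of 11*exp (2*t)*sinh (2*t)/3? 22/ (3*s*(s - 4))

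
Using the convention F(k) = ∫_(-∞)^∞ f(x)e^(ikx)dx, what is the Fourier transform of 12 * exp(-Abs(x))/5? 24/(5 * (k^2 + 1))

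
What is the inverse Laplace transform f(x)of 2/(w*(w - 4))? exp(2*x)*sinh(2*x)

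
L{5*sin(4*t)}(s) 20/(s^2 + 16)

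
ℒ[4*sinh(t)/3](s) 4/(3*(s^2 - 1))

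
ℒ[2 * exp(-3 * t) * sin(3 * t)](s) 6/((s + 3)^2 + 9)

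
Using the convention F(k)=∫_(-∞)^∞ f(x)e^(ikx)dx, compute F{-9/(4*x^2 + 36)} -3*pi*exp(-3*Abs(k))/4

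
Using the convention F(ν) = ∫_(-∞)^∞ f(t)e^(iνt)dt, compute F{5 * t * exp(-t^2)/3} 5 * I * sqrt(pi) * ν * exp(-ν^2/4)/6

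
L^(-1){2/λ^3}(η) η^2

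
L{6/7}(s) 6/(7 * s)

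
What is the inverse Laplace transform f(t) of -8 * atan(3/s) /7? -8 * sin(3 * t) /(7 * t) 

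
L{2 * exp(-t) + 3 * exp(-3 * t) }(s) 3/(s + 3) + 2/(s + 1) 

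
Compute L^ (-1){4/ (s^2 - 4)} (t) 2 * sinh (2 * t)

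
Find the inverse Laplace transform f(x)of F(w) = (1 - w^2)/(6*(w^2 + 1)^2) -x*cos(x)/6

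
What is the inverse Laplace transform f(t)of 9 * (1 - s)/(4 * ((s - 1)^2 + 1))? -9 * exp(t) * cos(t)/4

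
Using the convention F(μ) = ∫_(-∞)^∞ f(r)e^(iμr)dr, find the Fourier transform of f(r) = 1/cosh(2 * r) pi/(2 * cosh(pi * μ/4))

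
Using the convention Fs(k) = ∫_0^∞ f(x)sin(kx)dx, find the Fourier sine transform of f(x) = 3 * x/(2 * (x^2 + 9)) 3 * pi * exp(-3 * k)/4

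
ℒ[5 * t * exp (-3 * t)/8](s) 5/ (8 * (s + 3)^2)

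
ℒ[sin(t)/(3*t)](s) atan(1/s)/3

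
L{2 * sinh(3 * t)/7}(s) 6/(7 * (s^2 - 9))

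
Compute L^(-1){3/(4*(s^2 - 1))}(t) 3*sinh(t)/4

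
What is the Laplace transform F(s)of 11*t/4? 11/(4*s^2)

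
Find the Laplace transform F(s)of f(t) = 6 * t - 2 6/s^2 - 2/s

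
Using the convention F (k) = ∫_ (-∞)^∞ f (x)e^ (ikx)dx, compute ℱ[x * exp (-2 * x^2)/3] sqrt (2) * I * sqrt (pi) * k * exp (-k^2/8)/24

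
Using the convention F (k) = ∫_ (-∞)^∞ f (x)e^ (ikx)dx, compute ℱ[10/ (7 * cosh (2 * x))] 5 * pi/ (7 * cosh (pi * k/4))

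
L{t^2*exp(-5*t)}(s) 2/(s + 5)^3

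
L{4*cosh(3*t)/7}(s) 4*s/(7*(s^2 - 9))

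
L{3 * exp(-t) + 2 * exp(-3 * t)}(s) 2/(s + 3) + 3/(s + 1)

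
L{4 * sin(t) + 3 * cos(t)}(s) 4/(s^2 + 1) + 3 * s/(s^2 + 1)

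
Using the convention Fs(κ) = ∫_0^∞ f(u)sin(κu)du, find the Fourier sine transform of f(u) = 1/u pi/2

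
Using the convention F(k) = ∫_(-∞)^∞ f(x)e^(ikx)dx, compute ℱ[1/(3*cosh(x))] pi/(3*cosh(pi*k/2))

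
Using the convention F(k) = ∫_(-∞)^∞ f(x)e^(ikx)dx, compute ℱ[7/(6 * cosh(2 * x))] 7 * pi/(12 * cosh(pi * k/4))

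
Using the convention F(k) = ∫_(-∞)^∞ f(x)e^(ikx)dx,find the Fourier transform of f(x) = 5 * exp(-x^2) 5 * sqrt(pi) * exp(-k^2/4)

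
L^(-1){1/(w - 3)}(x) exp(3*x)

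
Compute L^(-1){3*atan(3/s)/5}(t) 3*sin(3*t)/(5*t)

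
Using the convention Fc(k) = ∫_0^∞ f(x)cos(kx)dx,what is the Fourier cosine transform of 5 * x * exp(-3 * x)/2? 5 * (9 - k^2)/(2 * (k^2+9)^2)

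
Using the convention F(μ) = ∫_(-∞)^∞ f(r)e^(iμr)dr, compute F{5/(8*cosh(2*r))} 5*pi/(16*cosh(pi*μ/4))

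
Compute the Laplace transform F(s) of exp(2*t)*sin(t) 1/((s - 2) ^2+1) 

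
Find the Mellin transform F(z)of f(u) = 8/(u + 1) 8 * pi * csc(pi * z)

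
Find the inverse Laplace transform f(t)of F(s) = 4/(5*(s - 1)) 4*exp(t)/5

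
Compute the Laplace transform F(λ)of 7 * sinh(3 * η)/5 21/(5 * (λ^2-9))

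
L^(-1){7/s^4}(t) 7*t^3/6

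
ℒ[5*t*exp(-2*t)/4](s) 5/(4*(s + 2)^2)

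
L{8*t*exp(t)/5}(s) 8/(5*(s - 1)^2)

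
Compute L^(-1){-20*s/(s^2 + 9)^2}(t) -10*t*sin(3*t)/3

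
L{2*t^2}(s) 4/s^3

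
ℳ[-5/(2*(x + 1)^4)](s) 5*pi*(s - 3)*(s - 2)*(s - 1)/(12*sin(pi*s))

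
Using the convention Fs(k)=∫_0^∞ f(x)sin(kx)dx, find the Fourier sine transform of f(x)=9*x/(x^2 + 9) 9*pi*exp(-3*k)/2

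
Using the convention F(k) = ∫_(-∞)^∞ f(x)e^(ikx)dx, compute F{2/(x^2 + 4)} pi * exp(-2 * Abs(k))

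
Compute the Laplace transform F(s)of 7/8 7/(8 * s)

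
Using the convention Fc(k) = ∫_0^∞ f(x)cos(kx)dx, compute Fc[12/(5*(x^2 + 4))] 3*pi*exp(-2*k)/5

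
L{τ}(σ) σ^(-2)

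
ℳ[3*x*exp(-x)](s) 3*gamma(s + 1)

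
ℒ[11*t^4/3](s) 88/s^5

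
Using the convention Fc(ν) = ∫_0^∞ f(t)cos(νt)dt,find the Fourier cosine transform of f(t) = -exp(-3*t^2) -sqrt(3)*sqrt(pi)*exp(-ν^2/12)/6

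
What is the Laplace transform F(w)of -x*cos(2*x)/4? (4 - w^2)/(4*(w^2 + 4)^2)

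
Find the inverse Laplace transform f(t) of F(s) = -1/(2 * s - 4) -exp(2 * t) /2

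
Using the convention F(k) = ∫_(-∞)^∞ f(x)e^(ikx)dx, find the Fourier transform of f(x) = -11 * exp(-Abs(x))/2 -11/(k^2 + 1)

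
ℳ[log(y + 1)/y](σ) -pi*csc(pi*σ)/(σ - 1)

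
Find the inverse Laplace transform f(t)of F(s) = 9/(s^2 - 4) 9*sinh(2*t)/2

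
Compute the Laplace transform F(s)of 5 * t 5/s^2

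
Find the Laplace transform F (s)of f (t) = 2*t 2/s^2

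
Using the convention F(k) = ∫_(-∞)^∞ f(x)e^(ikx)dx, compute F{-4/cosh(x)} -4*pi/cosh(pi*k/2)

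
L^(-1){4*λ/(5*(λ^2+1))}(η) 4*cos(η)/5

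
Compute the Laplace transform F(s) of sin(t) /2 1/(2 * (s^2 + 1) ) 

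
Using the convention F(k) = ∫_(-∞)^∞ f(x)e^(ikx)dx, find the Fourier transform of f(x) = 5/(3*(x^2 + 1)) 5*pi*exp(-Abs(k))/3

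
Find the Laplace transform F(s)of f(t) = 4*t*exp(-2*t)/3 4/(3*(s + 2)^2)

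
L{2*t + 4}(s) 4/s + 2/s^2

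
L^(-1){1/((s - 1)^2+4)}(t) exp(t)*sin(2*t)/2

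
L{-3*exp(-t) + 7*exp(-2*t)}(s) 7/(s + 2)-3/(s + 1)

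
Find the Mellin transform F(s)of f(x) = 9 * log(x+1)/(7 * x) -9 * pi * csc(pi * s)/(7 * s - 7)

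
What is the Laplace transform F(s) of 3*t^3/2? 9/s^4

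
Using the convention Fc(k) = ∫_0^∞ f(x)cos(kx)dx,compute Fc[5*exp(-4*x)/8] 5/(2*(k^2+16))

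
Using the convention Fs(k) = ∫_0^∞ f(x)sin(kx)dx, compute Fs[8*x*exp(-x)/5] 16*k/(5*(k^2 + 1)^2)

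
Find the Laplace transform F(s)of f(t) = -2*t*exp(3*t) -2/(s - 3)^2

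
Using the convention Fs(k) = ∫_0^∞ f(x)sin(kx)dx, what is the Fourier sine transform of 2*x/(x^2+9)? pi*exp(-3*k)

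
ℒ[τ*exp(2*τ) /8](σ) 1/(8*(σ - 2) ^2) 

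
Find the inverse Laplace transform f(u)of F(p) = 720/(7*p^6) 6*u^5/7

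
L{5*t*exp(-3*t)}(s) 5/(s + 3)^2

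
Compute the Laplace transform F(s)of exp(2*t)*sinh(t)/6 1/(6*((s - 2)^2 - 1))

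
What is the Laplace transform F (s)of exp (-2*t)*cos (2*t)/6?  (s + 2)/ (6*( (s + 2)^2 + 4))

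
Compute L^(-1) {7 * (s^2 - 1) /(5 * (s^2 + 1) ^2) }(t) 7 * t * cos(t) /5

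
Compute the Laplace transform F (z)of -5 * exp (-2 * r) -5/ (z+2)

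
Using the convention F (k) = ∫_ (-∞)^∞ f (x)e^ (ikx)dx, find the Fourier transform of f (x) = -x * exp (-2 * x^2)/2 -sqrt (2) * I * sqrt (pi) * k * exp (-k^2/8)/16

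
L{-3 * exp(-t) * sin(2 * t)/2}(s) -3/((s + 1)^2 + 4)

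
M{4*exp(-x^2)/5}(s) 2*gamma(s/2)/5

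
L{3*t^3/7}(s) 18/(7*s^4)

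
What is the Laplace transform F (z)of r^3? 6/z^4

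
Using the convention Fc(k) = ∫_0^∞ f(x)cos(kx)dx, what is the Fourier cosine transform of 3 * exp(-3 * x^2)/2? sqrt(3) * sqrt(pi) * exp(-k^2/12)/4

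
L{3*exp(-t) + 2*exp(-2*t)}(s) 3/(s + 1) + 2/(s + 2)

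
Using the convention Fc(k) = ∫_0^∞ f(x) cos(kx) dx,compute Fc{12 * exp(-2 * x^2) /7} 3 * sqrt(2) * sqrt(pi) * exp(-k^2/8) /7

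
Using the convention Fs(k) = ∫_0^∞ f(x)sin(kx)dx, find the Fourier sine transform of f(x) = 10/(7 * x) 5 * pi/7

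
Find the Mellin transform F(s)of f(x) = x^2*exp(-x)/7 gamma(s + 2)/7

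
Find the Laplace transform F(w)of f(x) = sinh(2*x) 2/(w^2 - 4)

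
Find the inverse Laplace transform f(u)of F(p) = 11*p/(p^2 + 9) 11*cos(3*u)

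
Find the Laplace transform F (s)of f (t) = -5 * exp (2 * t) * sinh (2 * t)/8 -5/ (4 * s * (s - 4))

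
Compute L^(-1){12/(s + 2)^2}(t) 12*t*exp(-2*t)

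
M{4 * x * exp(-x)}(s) 4 * gamma(s + 1)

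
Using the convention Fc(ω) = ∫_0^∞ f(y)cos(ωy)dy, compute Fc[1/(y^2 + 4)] pi * exp(-2 * ω)/4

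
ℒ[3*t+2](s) 3/s^2+2/s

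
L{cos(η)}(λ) λ/(λ^2+1)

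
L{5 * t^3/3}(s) 10/s^4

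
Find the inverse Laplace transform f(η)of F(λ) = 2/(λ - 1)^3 η^2 * exp(η)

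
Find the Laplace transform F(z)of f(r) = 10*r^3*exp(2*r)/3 20/(z - 2)^4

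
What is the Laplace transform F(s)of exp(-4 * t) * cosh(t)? (s + 4)/((s + 4)^2-1)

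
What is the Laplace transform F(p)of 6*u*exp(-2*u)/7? 6/(7*(p+2)^2)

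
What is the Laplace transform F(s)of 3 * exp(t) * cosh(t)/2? 3 * (s - 1)/(2 * s * (s - 2))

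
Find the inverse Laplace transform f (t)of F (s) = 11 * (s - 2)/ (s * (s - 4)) 11 * exp (2 * t) * cosh (2 * t)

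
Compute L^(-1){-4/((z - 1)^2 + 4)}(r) -2 * exp(r) * sin(2 * r)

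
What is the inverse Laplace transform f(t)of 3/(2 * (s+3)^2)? 3 * t * exp(-3 * t)/2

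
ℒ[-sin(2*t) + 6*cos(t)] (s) 6*s/(s^2 + 1) - 2/(s^2 + 4) 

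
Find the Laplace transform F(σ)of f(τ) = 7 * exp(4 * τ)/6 7/(6 * (σ - 4))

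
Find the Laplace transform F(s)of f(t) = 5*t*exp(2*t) 5/(s - 2)^2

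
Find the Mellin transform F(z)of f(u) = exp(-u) gamma(z)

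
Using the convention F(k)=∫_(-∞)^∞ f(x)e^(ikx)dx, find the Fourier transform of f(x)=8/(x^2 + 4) 4*pi*exp(-2*Abs(k))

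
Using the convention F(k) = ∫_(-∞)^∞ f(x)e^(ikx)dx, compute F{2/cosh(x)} 2*pi/cosh(pi*k/2)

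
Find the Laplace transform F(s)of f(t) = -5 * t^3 -30/s^4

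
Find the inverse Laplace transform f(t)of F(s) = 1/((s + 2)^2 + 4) exp(-2*t)*sin(2*t)/2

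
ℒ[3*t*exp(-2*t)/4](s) 3/(4*(s + 2)^2)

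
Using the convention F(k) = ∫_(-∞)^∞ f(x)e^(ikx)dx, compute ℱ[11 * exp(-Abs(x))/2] 11/(k^2+1)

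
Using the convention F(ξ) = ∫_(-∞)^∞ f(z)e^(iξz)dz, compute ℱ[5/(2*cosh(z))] 5*pi/(2*cosh(pi*ξ/2))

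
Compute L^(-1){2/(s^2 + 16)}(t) sin(4*t)/2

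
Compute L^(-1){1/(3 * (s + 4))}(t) exp(-4 * t)/3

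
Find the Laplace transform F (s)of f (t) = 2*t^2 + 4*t 4/s^3 + 4/s^2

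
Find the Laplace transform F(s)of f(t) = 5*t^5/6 100/s^6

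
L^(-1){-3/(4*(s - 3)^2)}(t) -3*t*exp(3*t)/4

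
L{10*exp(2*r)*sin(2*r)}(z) 20/((z - 2)^2 + 4)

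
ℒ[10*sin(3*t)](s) 30/(s^2 + 9)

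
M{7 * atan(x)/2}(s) -7 * pi * sec(pi * s/2)/(4 * s)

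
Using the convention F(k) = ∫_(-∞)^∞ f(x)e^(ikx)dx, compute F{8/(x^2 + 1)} 8 * pi * exp(-Abs(k))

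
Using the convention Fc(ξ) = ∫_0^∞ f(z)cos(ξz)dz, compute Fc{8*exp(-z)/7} 8/(7*(ξ^2+1))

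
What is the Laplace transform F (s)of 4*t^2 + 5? 8/s^3 + 5/s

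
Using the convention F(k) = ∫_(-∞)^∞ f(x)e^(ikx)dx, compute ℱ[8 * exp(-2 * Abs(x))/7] 32/(7 * (k^2 + 4))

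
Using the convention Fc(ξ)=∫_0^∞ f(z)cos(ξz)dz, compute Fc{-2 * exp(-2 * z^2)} -sqrt(2) * sqrt(pi) * exp(-ξ^2/8)/2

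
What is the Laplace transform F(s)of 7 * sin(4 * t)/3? 28/(3 * (s^2 + 16))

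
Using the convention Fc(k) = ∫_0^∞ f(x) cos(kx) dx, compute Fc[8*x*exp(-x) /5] 8*(1 - k^2) /(5*(k^2 + 1) ^2) 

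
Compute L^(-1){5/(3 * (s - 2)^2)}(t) 5 * t * exp(2 * t)/3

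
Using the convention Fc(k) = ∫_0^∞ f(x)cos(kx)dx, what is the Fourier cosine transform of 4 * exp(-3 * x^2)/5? 2 * sqrt(3) * sqrt(pi) * exp(-k^2/12)/15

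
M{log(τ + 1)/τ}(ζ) -pi*csc(pi*ζ)/(ζ - 1)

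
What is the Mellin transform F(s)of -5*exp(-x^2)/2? -5*gamma(s/2)/4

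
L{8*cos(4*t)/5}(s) 8*s/(5*(s^2 + 16))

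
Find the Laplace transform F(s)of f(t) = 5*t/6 5/(6*s^2)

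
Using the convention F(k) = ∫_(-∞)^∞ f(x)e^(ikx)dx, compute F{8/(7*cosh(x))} 8*pi/(7*cosh(pi*k/2))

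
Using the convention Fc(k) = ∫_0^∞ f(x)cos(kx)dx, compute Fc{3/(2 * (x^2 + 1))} 3 * pi * exp(-k)/4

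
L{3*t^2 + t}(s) 6/s^3 + s^(-2)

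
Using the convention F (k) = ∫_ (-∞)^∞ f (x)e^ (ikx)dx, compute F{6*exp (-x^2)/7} 6*sqrt (pi)*exp (-k^2/4)/7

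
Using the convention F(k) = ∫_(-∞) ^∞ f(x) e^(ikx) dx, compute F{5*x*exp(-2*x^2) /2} 5*sqrt(2)*I*sqrt(pi)*k*exp(-k^2/8) /16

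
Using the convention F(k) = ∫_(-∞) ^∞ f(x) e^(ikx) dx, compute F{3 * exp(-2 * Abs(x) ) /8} 3/(2 * (k^2 + 4) ) 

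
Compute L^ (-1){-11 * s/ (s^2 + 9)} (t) -11 * cos (3 * t)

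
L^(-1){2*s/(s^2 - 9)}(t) 2*cosh(3*t)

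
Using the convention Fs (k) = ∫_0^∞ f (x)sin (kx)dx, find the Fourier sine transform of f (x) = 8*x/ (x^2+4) 4*pi*exp (-2*k)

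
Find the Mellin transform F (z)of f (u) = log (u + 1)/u -pi*csc (pi*z)/ (z - 1)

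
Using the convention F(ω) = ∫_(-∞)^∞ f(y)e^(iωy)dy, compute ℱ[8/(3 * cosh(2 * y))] 4 * pi/(3 * cosh(pi * ω/4))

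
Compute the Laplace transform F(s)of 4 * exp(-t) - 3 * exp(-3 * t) 4/(s + 1) - 3/(s + 3)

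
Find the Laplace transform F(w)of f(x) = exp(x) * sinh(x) 1/(w * (w - 2))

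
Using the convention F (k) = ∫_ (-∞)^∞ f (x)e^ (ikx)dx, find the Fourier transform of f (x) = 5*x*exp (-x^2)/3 5*I*sqrt (pi)*k*exp (-k^2/4)/6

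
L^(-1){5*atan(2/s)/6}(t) 5*sin(2*t)/(6*t)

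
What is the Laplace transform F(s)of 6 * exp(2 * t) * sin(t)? 6/((s - 2)^2+1)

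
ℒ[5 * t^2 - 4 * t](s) 10/s^3 - 4/s^2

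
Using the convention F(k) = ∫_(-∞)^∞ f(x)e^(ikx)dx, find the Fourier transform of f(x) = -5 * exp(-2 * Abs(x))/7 -20/(7 * k^2 + 28)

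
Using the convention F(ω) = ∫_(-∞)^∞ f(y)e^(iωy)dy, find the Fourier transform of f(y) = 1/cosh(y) pi/cosh(pi * ω/2)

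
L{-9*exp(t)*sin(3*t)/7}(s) -27/(7*(s - 1)^2 + 63)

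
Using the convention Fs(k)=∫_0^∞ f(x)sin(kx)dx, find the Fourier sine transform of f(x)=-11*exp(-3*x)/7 -11*k/(7*k^2 + 63)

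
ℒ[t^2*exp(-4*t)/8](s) 1/(4*(s+4)^3)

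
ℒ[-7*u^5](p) -840/p^6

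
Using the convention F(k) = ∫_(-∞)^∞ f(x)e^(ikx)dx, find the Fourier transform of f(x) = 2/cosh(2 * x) pi/cosh(pi * k/4)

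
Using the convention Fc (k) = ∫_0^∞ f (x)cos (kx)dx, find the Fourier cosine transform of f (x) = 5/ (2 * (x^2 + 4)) 5 * pi * exp (-2 * k)/8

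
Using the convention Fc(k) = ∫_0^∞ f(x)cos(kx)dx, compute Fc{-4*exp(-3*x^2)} -2*sqrt(3)*sqrt(pi)*exp(-k^2/12)/3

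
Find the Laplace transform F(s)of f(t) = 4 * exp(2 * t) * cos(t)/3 4 * (s - 2)/(3 * ((s - 2)^2 + 1))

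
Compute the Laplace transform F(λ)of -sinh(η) -1/(λ^2 - 1)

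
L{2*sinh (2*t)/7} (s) 4/ (7*(s^2-4))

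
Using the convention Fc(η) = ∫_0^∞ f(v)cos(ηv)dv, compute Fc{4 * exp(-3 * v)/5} 12/(5 * (η^2 + 9))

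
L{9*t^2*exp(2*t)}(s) 18/(s - 2)^3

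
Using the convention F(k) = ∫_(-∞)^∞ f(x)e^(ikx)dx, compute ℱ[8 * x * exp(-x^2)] 4 * I * sqrt(pi) * k * exp(-k^2/4)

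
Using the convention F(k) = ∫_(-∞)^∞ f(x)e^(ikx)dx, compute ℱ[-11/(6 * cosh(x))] -11 * pi/(6 * cosh(pi * k/2))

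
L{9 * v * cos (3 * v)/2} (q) 9 * (q^2 - 9)/ (2 * (q^2 + 9)^2)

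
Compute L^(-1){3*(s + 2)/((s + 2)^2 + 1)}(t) 3*exp(-2*t)*cos(t)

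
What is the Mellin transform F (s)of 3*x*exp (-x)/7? 3*gamma (s + 1)/7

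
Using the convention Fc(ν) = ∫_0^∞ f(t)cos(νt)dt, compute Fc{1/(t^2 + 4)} pi * exp(-2 * ν)/4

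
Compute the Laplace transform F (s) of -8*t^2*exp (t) -16/ (s - 1) ^3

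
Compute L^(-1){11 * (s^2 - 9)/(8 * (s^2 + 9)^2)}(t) 11 * t * cos(3 * t)/8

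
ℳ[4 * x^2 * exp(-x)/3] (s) 4 * gamma(s + 2)/3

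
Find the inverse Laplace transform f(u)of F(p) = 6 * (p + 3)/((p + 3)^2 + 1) 6 * exp(-3 * u) * cos(u)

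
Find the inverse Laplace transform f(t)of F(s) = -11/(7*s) -11/7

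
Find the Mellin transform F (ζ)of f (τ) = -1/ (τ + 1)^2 pi*(ζ - 1)/sin (pi*ζ)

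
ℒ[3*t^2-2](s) 6/s^3-2/s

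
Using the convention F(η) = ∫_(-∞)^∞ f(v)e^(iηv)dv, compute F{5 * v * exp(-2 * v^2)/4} 5 * sqrt(2) * I * sqrt(pi) * η * exp(-η^2/8)/32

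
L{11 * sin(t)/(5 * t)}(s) 11 * atan(1/s)/5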